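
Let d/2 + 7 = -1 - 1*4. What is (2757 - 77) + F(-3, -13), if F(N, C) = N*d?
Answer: 2752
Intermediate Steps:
d = -24 (d = -14 + 2*(-1 - 1*4) = -14 + 2*(-1 - 4) = -14 + 2*(-5) = -14 - 10 = -24)
F(N, C) = -24*N (F(N, C) = N*(-24) = -24*N)
(2757 - 77) + F(-3, -13) = (2757 - 77) - 24*(-3) = 2680 + 72 = 2752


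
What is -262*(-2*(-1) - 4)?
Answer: 524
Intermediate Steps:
-262*(-2*(-1) - 4) = -262*(2 - 4) = -262*(-2) = 524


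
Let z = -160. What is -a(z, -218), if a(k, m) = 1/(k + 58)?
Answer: 1/102 ≈ 0.0098039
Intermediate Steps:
a(k, m) = 1/(58 + k)
-a(z, -218) = -1/(58 - 160) = -1/(-102) = -1*(-1/102) = 1/102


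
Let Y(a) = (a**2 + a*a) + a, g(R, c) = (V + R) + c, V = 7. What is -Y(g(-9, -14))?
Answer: -496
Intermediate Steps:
g(R, c) = 7 + R + c (g(R, c) = (7 + R) + c = 7 + R + c)
Y(a) = a + 2*a**2 (Y(a) = (a**2 + a**2) + a = 2*a**2 + a = a + 2*a**2)
-Y(g(-9, -14)) = -(7 - 9 - 14)*(1 + 2*(7 - 9 - 14)) = -(-16)*(1 + 2*(-16)) = -(-16)*(1 - 32) = -(-16)*(-31) = -1*496 = -496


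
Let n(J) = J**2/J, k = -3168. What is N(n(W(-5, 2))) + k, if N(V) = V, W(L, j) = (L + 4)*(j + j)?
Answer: -3172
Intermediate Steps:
W(L, j) = 2*j*(4 + L) (W(L, j) = (4 + L)*(2*j) = 2*j*(4 + L))
n(J) = J
N(n(W(-5, 2))) + k = 2*2*(4 - 5) - 3168 = 2*2*(-1) - 3168 = -4 - 3168 = -3172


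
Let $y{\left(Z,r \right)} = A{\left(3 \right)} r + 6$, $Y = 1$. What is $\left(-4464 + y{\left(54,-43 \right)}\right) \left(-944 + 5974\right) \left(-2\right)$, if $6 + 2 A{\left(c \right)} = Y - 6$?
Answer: $42468290$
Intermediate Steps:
$A{\left(c \right)} = - \frac{11}{2}$ ($A{\left(c \right)} = -3 + \frac{1 - 6}{2} = -3 + \frac{1}{2} \left(-5\right) = -3 - \frac{5}{2} = - \frac{11}{2}$)
$y{\left(Z,r \right)} = 6 - \frac{11 r}{2}$ ($y{\left(Z,r \right)} = - \frac{11 r}{2} + 6 = 6 - \frac{11 r}{2}$)
$\left(-4464 + y{\left(54,-43 \right)}\right) \left(-944 + 5974\right) \left(-2\right) = \left(-4464 + \left(6 - - \frac{473}{2}\right)\right) \left(-944 + 5974\right) \left(-2\right) = \left(-4464 + \left(6 + \frac{473}{2}\right)\right) 5030 \left(-2\right) = \left(-4464 + \frac{485}{2}\right) 5030 \left(-2\right) = \left(- \frac{8443}{2}\right) 5030 \left(-2\right) = \left(-21234145\right) \left(-2\right) = 42468290$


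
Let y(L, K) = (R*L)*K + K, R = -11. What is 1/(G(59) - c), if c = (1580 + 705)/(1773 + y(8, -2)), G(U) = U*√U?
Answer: 4448895/778547340386 + 223657731*√59/778547340386 ≈ 0.0022123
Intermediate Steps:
G(U) = U^(3/2)
y(L, K) = K - 11*K*L (y(L, K) = (-11*L)*K + K = -11*K*L + K = K - 11*K*L)
c = 2285/1947 (c = (1580 + 705)/(1773 - 2*(1 - 11*8)) = 2285/(1773 - 2*(1 - 88)) = 2285/(1773 - 2*(-87)) = 2285/(1773 + 174) = 2285/1947 ≈ 1.1736)
1/(G(59) - c) = 1/(59^(3/2) - 1*2285/1947) = 1/(59*√59 - 2285/1947) = 1/(-2285/1947 + 59*√59)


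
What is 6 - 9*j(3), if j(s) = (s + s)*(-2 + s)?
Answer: -48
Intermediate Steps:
j(s) = 2*s*(-2 + s) (j(s) = (2*s)*(-2 + s) = 2*s*(-2 + s))
6 - 9*j(3) = 6 - 18*3*(-2 + 3) = 6 - 18*3 = 6 - 9*6 = 6 - 54 = -48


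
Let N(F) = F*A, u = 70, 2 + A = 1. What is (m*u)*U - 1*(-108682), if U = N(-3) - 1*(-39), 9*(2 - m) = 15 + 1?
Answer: 328006/3 ≈ 1.0934e+5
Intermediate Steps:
A = -1 (A = -2 + 1 = -1)
m = 2/9 (m = 2 - (15 + 1)/9 = 2 - ⅑*16 = 2 - 16/9 = 2/9 ≈ 0.22222)
N(F) = -F (N(F) = F*(-1) = -F)
U = 42 (U = -1*(-3) - 1*(-39) = 3 + 39 = 42)
(m*u)*U - 1*(-108682) = ((2/9)*70)*42 - 1*(-108682) = (140/9)*42 + 108682 = 1960/3 + 108682 = 328006/3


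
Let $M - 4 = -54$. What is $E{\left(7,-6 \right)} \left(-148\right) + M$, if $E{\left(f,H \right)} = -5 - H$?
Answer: $-198$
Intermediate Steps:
$M = -50$ ($M = 4 - 54 = -50$)
$E{\left(7,-6 \right)} \left(-148\right) + M = \left(-5 - -6\right) \left(-148\right) - 50 = \left(-5 + 6\right) \left(-148\right) - 50 = 1 \left(-148\right) - 50 = -148 - 50 = -198$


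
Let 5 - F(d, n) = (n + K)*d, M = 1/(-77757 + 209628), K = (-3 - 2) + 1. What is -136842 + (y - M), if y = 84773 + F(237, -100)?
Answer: -3615375337/131871 ≈ -27416.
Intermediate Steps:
K = -4 (K = -5 + 1 = -4)
M = 1/131871 ≈ 7.5832e-6
F(d, n) = 5 - d*(-4 + n) (F(d, n) = 5 - (n - 4)*d = 5 - (-4 + n)*d = 5 - d*(-4 + n))
y = 109426 (y = 84773 + (5 + 4*237 - 1*237*(-100)) = 84773 + (5 + 948 + 23700) = 84773 + 24653 = 109426)
-136842 + (y - M) = -136842 + (109426 - 1*1/131871) = -136842 + (109426 - 1/131871) = -136842 + 14430116045/131871 = -3615375337/131871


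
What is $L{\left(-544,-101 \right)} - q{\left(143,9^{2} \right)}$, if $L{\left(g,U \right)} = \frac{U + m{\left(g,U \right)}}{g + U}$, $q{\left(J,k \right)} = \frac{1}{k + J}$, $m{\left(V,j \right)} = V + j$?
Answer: $\frac{166459}{144480} \approx 1.1521$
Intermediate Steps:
$q{\left(J,k \right)} = \frac{1}{J + k}$
$L{\left(g,U \right)} = \frac{g + 2 U}{U + g}$ ($L{\left(g,U \right)} = \frac{U + \left(g + U\right)}{g + U} = \frac{U + \left(U + g\right)}{U + g} = \frac{g + 2 U}{U + g}$)
$L{\left(-544,-101 \right)} - q{\left(143,9^{2} \right)} = \frac{-544 + 2 \left(-101\right)}{-101 - 544} - \frac{1}{143 + 9^{2}} = \frac{-544 - 202}{-645} - \frac{1}{143 + 81} = \left(- \frac{1}{645}\right) \left(-746\right) - \frac{1}{224} = \frac{746}{645} - \frac{1}{224} = \frac{166459}{144480}$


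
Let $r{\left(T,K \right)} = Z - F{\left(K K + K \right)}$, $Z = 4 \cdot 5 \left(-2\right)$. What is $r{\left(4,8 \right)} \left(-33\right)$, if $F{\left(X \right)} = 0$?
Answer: $1320$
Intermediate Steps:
$Z = -40$ ($Z = 20 \left(-2\right) = -40$)
$r{\left(T,K \right)} = -40$ ($r{\left(T,K \right)} = -40 - 0 = -40 + 0 = -40$)
$r{\left(4,8 \right)} \left(-33\right) = \left(-40\right) \left(-33\right) = 1320$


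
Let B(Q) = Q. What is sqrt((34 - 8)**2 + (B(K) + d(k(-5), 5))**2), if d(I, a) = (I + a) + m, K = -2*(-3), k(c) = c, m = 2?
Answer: 2*sqrt(185) ≈ 27.203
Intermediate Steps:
K = 6
d(I, a) = 2 + I + a (d(I, a) = (I + a) + 2 = 2 + I + a)
sqrt((34 - 8)**2 + (B(K) + d(k(-5), 5))**2) = sqrt((34 - 8)**2 + (6 + (2 - 5 + 5))**2) = sqrt(26**2 + (6 + 2)**2) = sqrt(676 + 8**2) = sqrt(676 + 64) = sqrt(740) = 2*sqrt(185)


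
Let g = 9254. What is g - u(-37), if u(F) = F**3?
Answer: 59907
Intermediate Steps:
g - u(-37) = 9254 - 1*(-37)**3 = 9254 - 1*(-50653) = 9254 + 50653 = 59907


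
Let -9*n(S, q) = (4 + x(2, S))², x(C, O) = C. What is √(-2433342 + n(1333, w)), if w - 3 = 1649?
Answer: I*√2433346 ≈ 1559.9*I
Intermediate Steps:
w = 1652 (w = 3 + 1649 = 1652)
n(S, q) = -4 (n(S, q) = -(4 + 2)²/9 = -⅑*6² = -⅑*36 = -4)
√(-2433342 + n(1333, w)) = √(-2433342 - 4) = √(-2433346) = I*√2433346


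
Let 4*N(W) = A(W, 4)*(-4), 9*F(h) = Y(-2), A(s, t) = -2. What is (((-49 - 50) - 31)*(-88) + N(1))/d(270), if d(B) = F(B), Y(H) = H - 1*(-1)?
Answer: -102978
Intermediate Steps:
Y(H) = 1 + H (Y(H) = H + 1 = 1 + H)
F(h) = -⅑ (F(h) = (1 - 2)/9 = (⅑)*(-1) = -⅑)
N(W) = 2 (N(W) = (-2*(-4))/4 = (¼)*8 = 2)
d(B) = -⅑
(((-49 - 50) - 31)*(-88) + N(1))/d(270) = (((-49 - 50) - 31)*(-88) + 2)/(-⅑) = ((-99 - 31)*(-88) + 2)*(-9) = (-130*(-88) + 2)*(-9) = (11440 + 2)*(-9) = 11442*(-9) = -102978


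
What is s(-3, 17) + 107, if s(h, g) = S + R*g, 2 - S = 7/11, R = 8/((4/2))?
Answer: 1940/11 ≈ 176.36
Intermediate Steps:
R = 4 (R = 8/((4*(1/2))) = 8/2 = 8*(1/2) = 4)
S = 15/11 (S = 2 - 7/11 = 15/11 ≈ 1.3636)
s(h, g) = 15/11 + 4*g
s(-3, 17) + 107 = (15/11 + 4*17) + 107 = (15/11 + 68) + 107 = 763/11 + 107 = 1940/11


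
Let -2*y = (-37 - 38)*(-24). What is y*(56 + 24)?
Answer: -72000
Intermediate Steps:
y = -900 (y = -(-37 - 38)*(-24)/2 = -(-75)*(-24)/2 = -½*1800 = -900)
y*(56 + 24) = -900*(56 + 24) = -900*80 = -72000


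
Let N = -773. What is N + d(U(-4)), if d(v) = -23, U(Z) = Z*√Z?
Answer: -796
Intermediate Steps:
U(Z) = Z^(3/2)
N + d(U(-4)) = -773 - 23 = -796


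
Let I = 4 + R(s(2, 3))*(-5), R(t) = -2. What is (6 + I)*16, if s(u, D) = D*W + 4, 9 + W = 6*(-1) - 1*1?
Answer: 320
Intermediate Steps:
W = -16 (W = -9 + (6*(-1) - 1*1) = -9 + (-6 - 1) = -9 - 7 = -16)
s(u, D) = 4 - 16*D (s(u, D) = D*(-16) + 4 = -16*D + 4 = 4 - 16*D)
I = 14 (I = 4 - 2*(-5) = 4 + 10 = 14)
(6 + I)*16 = (6 + 14)*16 = 20*16 = 320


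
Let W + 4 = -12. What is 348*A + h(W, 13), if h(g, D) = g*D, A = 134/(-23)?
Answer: -51416/23 ≈ -2235.5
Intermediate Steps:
A = -134/23 (A = 134*(-1/23) = -134/23 ≈ -5.8261)
W = -16 (W = -4 - 12 = -16)
h(g, D) = D*g
348*A + h(W, 13) = 348*(-134/23) + 13*(-16) = -46632/23 - 208 = -51416/23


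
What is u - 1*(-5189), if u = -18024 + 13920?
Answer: 1085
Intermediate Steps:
u = -4104
u - 1*(-5189) = -4104 - 1*(-5189) = -4104 + 5189 = 1085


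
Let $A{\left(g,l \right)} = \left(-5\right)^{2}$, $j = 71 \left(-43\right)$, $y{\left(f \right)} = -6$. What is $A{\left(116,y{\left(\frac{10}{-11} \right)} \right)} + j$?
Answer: $-3028$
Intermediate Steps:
$j = -3053$
$A{\left(g,l \right)} = 25$
$A{\left(116,y{\left(\frac{10}{-11} \right)} \right)} + j = 25 - 3053 = -3028$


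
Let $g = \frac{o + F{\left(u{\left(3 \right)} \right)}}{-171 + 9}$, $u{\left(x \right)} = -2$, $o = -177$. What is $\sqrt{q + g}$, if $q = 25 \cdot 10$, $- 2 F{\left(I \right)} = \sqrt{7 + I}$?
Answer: $\frac{\sqrt{81354 + \sqrt{5}}}{18} \approx 15.846$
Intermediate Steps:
$F{\left(I \right)} = - \frac{\sqrt{7 + I}}{2}$
$q = 250$
$g = \frac{59}{54} + \frac{\sqrt{5}}{324}$ ($g = \frac{-177 - \frac{\sqrt{7 - 2}}{2}}{-171 + 9} = \frac{-177 - \frac{\sqrt{5}}{2}}{-162} = \left(-177 - \frac{\sqrt{5}}{2}\right) \left(- \frac{1}{162}\right) = \frac{59}{54} + \frac{\sqrt{5}}{324} \approx 1.0995$)
$\sqrt{q + g} = \sqrt{250 + \left(\frac{59}{54} + \frac{\sqrt{5}}{324}\right)} = \sqrt{\frac{13559}{54} + \frac{\sqrt{5}}{324}}$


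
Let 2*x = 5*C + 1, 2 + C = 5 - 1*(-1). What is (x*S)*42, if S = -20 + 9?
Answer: -4851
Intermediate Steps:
S = -11
C = 4 (C = -2 + (5 - 1*(-1)) = -2 + (5 + 1) = -2 + 6 = 4)
x = 21/2 (x = (5*4 + 1)/2 = (20 + 1)/2 = (½)*21 = 21/2 ≈ 10.500)
(x*S)*42 = ((21/2)*(-11))*42 = -231/2*42 = -4851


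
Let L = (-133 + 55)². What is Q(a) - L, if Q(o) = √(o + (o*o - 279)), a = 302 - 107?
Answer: -6084 + √37941 ≈ -5889.2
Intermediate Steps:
L = 6084 (L = (-78)² = 6084)
a = 195
Q(o) = √(-279 + o + o²) (Q(o) = √(o + (o² - 279)) = √(o + (-279 + o²)) = √(-279 + o + o²))
Q(a) - L = √(-279 + 195 + 195²) - 1*6084 = √(-279 + 195 + 38025) - 6084 = √37941 - 6084 = -6084 + √37941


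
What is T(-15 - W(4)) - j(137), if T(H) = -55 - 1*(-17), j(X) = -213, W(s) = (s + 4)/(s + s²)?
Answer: 175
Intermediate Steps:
W(s) = (4 + s)/(s + s²)
T(H) = -38 (T(H) = -55 + 17 = -38)
T(-15 - W(4)) - j(137) = -38 - 1*(-213) = -38 + 213 = 175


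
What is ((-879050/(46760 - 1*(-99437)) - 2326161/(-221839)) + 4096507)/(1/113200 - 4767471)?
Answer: -15039623423916112073600/17502933653759332971317 ≈ -0.85926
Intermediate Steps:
((-879050/(46760 - 1*(-99437)) - 2326161/(-221839)) + 4096507)/(1/113200 - 4767471) = ((-879050/(46760 + 99437) - 2326161*(-1/221839)) + 4096507)/(1/113200 - 4767471) = ((-879050/146197 + 2326161/221839) + 4096507)/(-539677717199/113200) = ((-879050*1/146197 + 2326161/221839) + 4096507)*(-113200/539677717199) = ((-879050/146197 + 2326161/221839) + 4096507)*(-113200/539677717199) = (145070186767/32432196283 + 4096507)*(-113200/539677717199) = (132858864168870248/32432196283)*(-113200/539677717199) = -15039623423916112073600/17502933653759332971317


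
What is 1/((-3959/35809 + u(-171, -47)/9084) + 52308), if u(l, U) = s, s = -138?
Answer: 54214826/2835862300875 ≈ 1.9118e-5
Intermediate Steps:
u(l, U) = -138
1/((-3959/35809 + u(-171, -47)/9084) + 52308) = 1/((-3959/35809 - 138/9084) + 52308) = 1/((-3959*1/35809 - 138*1/9084) + 52308) = 1/((-3959/35809 - 23/1514) + 52308) = 1/(-6817533/54214826 + 52308) = 1/(2835862300875/54214826) = 54214826/2835862300875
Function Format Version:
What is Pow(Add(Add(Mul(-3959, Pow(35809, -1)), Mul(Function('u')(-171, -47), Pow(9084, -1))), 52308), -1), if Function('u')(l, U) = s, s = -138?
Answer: Rational(54214826, 2835862300875) ≈ 1.9118e-5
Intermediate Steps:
Function('u')(l, U) = -138
Pow(Add(Add(Mul(-3959, Pow(35809, -1)), Mul(Function('u')(-171, -47), Pow(9084, -1))), 52308), -1) = Pow(Add(Add(Mul(-3959, Pow(35809, -1)), Mul(-138, Pow(9084, -1))), 52308), -1) = Pow(Add(Add(Mul(-3959, Rational(1, 35809)), Mul(-138, Rational(1, 9084))), 52308), -1) = Pow(Add(Add(Rational(-3959, 35809), Rational(-23, 1514)), 52308), -1) = Pow(Add(Rational(-6817533, 54214826), 52308), -1) = Pow(Rational(2835862300875, 54214826), -1) = Rational(54214826, 2835862300875)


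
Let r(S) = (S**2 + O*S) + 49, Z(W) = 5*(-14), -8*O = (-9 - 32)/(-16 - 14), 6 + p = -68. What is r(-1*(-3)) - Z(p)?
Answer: 10199/80 ≈ 127.49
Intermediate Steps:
p = -74 (p = -6 - 68 = -74)
O = -41/240 (O = -(-9 - 32)/(8*(-16 - 14)) = -(-41)/(8*(-30)) = -(-41)*(-1)/(8*30) = -1/8*41/30 = -41/240 ≈ -0.17083)
Z(W) = -70
r(S) = 49 + S**2 - 41*S/240 (r(S) = (S**2 - 41*S/240) + 49 = 49 + S**2 - 41*S/240)
r(-1*(-3)) - Z(p) = (49 + (-1*(-3))**2 - (-41)*(-3)/240) - 1*(-70) = (49 + 3**2 - 41/240*3) + 70 = (49 + 9 - 41/80) + 70 = 4599/80 + 70 = 10199/80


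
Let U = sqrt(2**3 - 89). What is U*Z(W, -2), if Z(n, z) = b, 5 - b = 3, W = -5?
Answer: 18*I ≈ 18.0*I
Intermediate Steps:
b = 2 (b = 5 - 1*3 = 5 - 3 = 2)
Z(n, z) = 2
U = 9*I (U = sqrt(8 - 89) = sqrt(-81) = 9*I ≈ 9.0*I)
U*Z(W, -2) = (9*I)*2 = 18*I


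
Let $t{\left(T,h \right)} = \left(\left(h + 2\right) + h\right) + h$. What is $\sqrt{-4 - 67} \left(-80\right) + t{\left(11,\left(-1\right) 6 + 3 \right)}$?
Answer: $-7 - 80 i \sqrt{71} \approx -7.0 - 674.09 i$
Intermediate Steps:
$t{\left(T,h \right)} = 2 + 3 h$ ($t{\left(T,h \right)} = \left(\left(2 + h\right) + h\right) + h = \left(2 + 2 h\right) + h = 2 + 3 h$)
$\sqrt{-4 - 67} \left(-80\right) + t{\left(11,\left(-1\right) 6 + 3 \right)} = \sqrt{-4 - 67} \left(-80\right) + \left(2 + 3 \left(\left(-1\right) 6 + 3\right)\right) = \sqrt{-71} \left(-80\right) + \left(2 + 3 \left(-6 + 3\right)\right) = i \sqrt{71} \left(-80\right) + \left(2 + 3 \left(-3\right)\right) = - 80 i \sqrt{71} + \left(2 - 9\right) = - 80 i \sqrt{71} - 7 = -7 - 80 i \sqrt{71}$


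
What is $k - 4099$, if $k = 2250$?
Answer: $-1849$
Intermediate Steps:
$k - 4099 = 2250 - 4099 = -1849$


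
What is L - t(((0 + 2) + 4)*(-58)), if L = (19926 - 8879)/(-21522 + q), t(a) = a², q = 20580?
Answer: -114091015/942 ≈ -1.2112e+5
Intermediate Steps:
L = -11047/942 (L = (19926 - 8879)/(-21522 + 20580) = 11047/(-942) = 11047*(-1/942) = -11047/942 ≈ -11.727)
L - t(((0 + 2) + 4)*(-58)) = -11047/942 - (((0 + 2) + 4)*(-58))² = -11047/942 - ((2 + 4)*(-58))² = -11047/942 - (6*(-58))² = -11047/942 - 1*(-348)² = -11047/942 - 1*121104 = -11047/942 - 121104 = -114091015/942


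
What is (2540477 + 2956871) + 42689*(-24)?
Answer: 4472812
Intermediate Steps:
(2540477 + 2956871) + 42689*(-24) = 5497348 - 1024536 = 4472812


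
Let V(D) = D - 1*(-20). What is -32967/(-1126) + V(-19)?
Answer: 34093/1126 ≈ 30.278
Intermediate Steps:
V(D) = 20 + D (V(D) = D + 20 = 20 + D)
-32967/(-1126) + V(-19) = -32967/(-1126) + (20 - 19) = -32967*(-1/1126) + 1 = 32967/1126 + 1 = 34093/1126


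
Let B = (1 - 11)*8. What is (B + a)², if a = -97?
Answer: 31329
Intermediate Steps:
B = -80 (B = -10*8 = -80)
(B + a)² = (-80 - 97)² = (-177)² = 31329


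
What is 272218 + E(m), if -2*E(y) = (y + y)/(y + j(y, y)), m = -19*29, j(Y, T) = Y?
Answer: 544435/2 ≈ 2.7222e+5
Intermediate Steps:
m = -551
E(y) = -1/2 (E(y) = -(y + y)/(2*(y + y)) = -2*y/(2*(2*y)) = -2*y*1/(2*y)/2 = -1/2*1 = -1/2)
272218 + E(m) = 272218 - 1/2 = 544435/2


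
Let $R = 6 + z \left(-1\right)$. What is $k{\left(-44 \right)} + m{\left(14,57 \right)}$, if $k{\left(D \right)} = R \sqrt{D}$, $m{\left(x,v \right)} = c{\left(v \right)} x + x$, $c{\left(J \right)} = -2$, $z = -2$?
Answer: $-14 + 16 i \sqrt{11} \approx -14.0 + 53.066 i$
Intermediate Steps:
$R = 8$ ($R = 6 - -2 = 6 + 2 = 8$)
$m{\left(x,v \right)} = - x$ ($m{\left(x,v \right)} = - 2 x + x = - x$)
$k{\left(D \right)} = 8 \sqrt{D}$
$k{\left(-44 \right)} + m{\left(14,57 \right)} = 8 \sqrt{-44} - 14 = 8 \cdot 2 i \sqrt{11} - 14 = 16 i \sqrt{11} - 14 = -14 + 16 i \sqrt{11}$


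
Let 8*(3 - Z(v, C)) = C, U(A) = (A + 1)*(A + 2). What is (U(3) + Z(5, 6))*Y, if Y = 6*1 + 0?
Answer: 267/2 ≈ 133.50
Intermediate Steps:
U(A) = (1 + A)*(2 + A)
Z(v, C) = 3 - C/8
Y = 6 (Y = 6 + 0 = 6)
(U(3) + Z(5, 6))*Y = ((2 + 3² + 3*3) + (3 - ⅛*6))*6 = ((2 + 9 + 9) + (3 - ¾))*6 = (20 + 9/4)*6 = (89/4)*6 = 267/2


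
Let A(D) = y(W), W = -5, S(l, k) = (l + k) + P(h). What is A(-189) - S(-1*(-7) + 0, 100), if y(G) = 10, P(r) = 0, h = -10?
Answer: -97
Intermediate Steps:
S(l, k) = k + l (S(l, k) = (l + k) + 0 = (k + l) + 0 = k + l)
A(D) = 10
A(-189) - S(-1*(-7) + 0, 100) = 10 - (100 + (-1*(-7) + 0)) = 10 - (100 + (7 + 0)) = 10 - (100 + 7) = 10 - 1*107 = 10 - 107 = -97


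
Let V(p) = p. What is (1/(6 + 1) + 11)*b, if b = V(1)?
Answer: 78/7 ≈ 11.143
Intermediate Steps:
b = 1
(1/(6 + 1) + 11)*b = (1/(6 + 1) + 11)*1 = (1/7 + 11)*1 = (⅐ + 11)*1 = (78/7)*1 = 78/7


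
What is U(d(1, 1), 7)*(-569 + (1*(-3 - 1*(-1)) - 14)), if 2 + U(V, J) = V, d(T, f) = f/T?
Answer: 585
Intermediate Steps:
U(V, J) = -2 + V
U(d(1, 1), 7)*(-569 + (1*(-3 - 1*(-1)) - 14)) = (-2 + 1/1)*(-569 + (1*(-3 - 1*(-1)) - 14)) = (-2 + 1*1)*(-569 + (1*(-3 + 1) - 14)) = (-2 + 1)*(-569 + (1*(-2) - 14)) = -(-569 + (-2 - 14)) = -(-569 - 16) = -1*(-585) = 585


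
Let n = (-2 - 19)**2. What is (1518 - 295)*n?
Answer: 539343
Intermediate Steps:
n = 441 (n = (-21)**2 = 441)
(1518 - 295)*n = (1518 - 295)*441 = 1223*441 = 539343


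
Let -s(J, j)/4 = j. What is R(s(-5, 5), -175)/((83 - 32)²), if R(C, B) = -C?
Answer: 20/2601 ≈ 0.0076893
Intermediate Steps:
s(J, j) = -4*j
R(s(-5, 5), -175)/((83 - 32)²) = (-(-4)*5)/((83 - 32)²) = (-1*(-20))/(51²) = 20/2601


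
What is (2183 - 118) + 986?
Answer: 3051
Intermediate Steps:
(2183 - 118) + 986 = 2065 + 986 = 3051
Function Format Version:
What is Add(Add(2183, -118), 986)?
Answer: 3051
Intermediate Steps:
Add(Add(2183, -118), 986) = Add(2065, 986) = 3051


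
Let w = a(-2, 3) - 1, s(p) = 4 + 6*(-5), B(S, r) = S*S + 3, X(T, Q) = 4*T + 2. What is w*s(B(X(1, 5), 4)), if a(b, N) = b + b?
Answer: 130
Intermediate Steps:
X(T, Q) = 2 + 4*T
B(S, r) = 3 + S² (B(S, r) = S² + 3 = 3 + S²)
s(p) = -26 (s(p) = 4 - 30 = -26)
a(b, N) = 2*b
w = -5 (w = 2*(-2) - 1 = -4 - 1 = -5)
w*s(B(X(1, 5), 4)) = -5*(-26) = 130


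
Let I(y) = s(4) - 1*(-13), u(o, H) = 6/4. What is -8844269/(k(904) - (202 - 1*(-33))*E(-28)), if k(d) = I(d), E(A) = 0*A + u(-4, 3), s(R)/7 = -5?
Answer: 2526934/107 ≈ 23616.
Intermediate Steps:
s(R) = -35 (s(R) = 7*(-5) = -35)
u(o, H) = 3/2 (u(o, H) = 6*(¼) = 3/2)
E(A) = 3/2 (E(A) = 0*A + 3/2 = 0 + 3/2 = 3/2)
I(y) = -22 (I(y) = -35 - 1*(-13) = -35 + 13 = -22)
k(d) = -22
-8844269/(k(904) - (202 - 1*(-33))*E(-28)) = -8844269/(-22 - (202 - 1*(-33))*3/2) = -8844269/(-22 - (202 + 33)*3/2) = -8844269/(-22 - 235*3/2) = -8844269/(-22 - 1*705/2) = -8844269/(-22 - 705/2) = -8844269/(-749/2) = -8844269*(-2/749) = 2526934/107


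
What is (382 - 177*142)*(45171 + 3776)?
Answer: -1211536144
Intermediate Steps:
(382 - 177*142)*(45171 + 3776) = (382 - 25134)*48947 = -24752*48947 = -1211536144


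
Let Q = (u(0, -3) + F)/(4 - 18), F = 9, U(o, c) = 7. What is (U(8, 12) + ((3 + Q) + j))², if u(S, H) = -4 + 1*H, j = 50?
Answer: 175561/49 ≈ 3582.9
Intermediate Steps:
u(S, H) = -4 + H
Q = -⅐ (Q = ((-4 - 3) + 9)/(4 - 18) = (-7 + 9)/(-14) = 2*(-1/14) = -⅐ ≈ -0.14286)
(U(8, 12) + ((3 + Q) + j))² = (7 + ((3 - ⅐) + 50))² = (7 + (20/7 + 50))² = (7 + 370/7)² = (419/7)² = 175561/49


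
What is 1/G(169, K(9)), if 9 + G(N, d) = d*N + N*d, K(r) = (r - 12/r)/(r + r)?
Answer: 27/3644 ≈ 0.0074094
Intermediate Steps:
K(r) = (r - 12/r)/(2*r) (K(r) = (r - 12/r)/((2*r)) = (r - 12/r)*(1/(2*r)) = (r - 12/r)/(2*r))
G(N, d) = -9 + 2*N*d (G(N, d) = -9 + (d*N + N*d) = -9 + (N*d + N*d) = -9 + 2*N*d)
1/G(169, K(9)) = 1/(-9 + 2*169*(1/2 - 6/9**2)) = 1/(-9 + 2*169*(1/2 - 6*1/81)) = 1/(-9 + 2*169*(1/2 - 2/27)) = 1/(-9 + 2*169*(23/54)) = 1/(-9 + 3887/27) = 1/(3644/27) = 27/3644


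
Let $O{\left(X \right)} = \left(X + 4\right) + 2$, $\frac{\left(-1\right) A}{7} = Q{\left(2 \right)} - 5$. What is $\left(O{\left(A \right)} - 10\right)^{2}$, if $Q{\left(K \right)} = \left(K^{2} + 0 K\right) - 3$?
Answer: $576$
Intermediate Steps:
$Q{\left(K \right)} = -3 + K^{2}$ ($Q{\left(K \right)} = \left(K^{2} + 0\right) - 3 = K^{2} - 3 = -3 + K^{2}$)
$A = 28$ ($A = - 7 \left(\left(-3 + 2^{2}\right) - 5\right) = - 7 \left(\left(-3 + 4\right) - 5\right) = - 7 \left(1 - 5\right) = \left(-7\right) \left(-4\right) = 28$)
$O{\left(X \right)} = 6 + X$ ($O{\left(X \right)} = \left(4 + X\right) + 2 = 6 + X$)
$\left(O{\left(A \right)} - 10\right)^{2} = \left(\left(6 + 28\right) - 10\right)^{2} = \left(34 - 10\right)^{2} = 24^{2} = 576$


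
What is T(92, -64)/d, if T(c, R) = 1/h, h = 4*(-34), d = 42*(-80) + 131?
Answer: 1/439144 ≈ 2.2772e-6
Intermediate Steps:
d = -3229 (d = -3360 + 131 = -3229)
h = -136
T(c, R) = -1/136 (T(c, R) = 1/(-136) = -1/136)
T(92, -64)/d = -1/136/(-3229) = -1/136*(-1/3229) = 1/439144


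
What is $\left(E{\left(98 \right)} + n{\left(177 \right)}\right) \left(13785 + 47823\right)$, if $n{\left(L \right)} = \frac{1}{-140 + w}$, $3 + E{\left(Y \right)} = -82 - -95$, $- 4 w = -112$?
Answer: $\frac{8617419}{14} \approx 6.1553 \cdot 10^{5}$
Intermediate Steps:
$w = 28$ ($w = \left(- \frac{1}{4}\right) \left(-112\right) = 28$)
$E{\left(Y \right)} = 10$ ($E{\left(Y \right)} = -3 - -13 = -3 + \left(-82 + 95\right) = -3 + 13 = 10$)
$n{\left(L \right)} = - \frac{1}{112}$ ($n{\left(L \right)} = \frac{1}{-140 + 28} = \frac{1}{-112} = - \frac{1}{112}$)
$\left(E{\left(98 \right)} + n{\left(177 \right)}\right) \left(13785 + 47823\right) = \left(10 - \frac{1}{112}\right) \left(13785 + 47823\right) = \frac{1119}{112} \cdot 61608 = \frac{8617419}{14}$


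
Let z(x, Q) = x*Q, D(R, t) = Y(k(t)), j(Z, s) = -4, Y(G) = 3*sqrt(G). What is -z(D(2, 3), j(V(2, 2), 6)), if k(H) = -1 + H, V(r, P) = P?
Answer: 12*sqrt(2) ≈ 16.971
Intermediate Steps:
D(R, t) = 3*sqrt(-1 + t)
z(x, Q) = Q*x
-z(D(2, 3), j(V(2, 2), 6)) = -(-4)*3*sqrt(-1 + 3) = -(-4)*3*sqrt(2) = -(-12)*sqrt(2) = 12*sqrt(2)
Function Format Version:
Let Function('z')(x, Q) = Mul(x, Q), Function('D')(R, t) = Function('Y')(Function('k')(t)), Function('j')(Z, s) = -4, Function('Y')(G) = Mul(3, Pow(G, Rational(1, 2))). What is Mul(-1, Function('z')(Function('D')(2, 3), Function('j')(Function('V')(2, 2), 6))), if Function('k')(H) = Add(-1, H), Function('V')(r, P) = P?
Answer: Mul(12, Pow(2, Rational(1, 2))) ≈ 16.971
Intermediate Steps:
Function('D')(R, t) = Mul(3, Pow(Add(-1, t), Rational(1, 2)))
Function('z')(x, Q) = Mul(Q, x)
Mul(-1, Function('z')(Function('D')(2, 3), Function('j')(Function('V')(2, 2), 6))) = Mul(-1, Mul(-4, Mul(3, Pow(Add(-1, 3), Rational(1, 2))))) = Mul(-1, Mul(-4, Mul(3, Pow(2, Rational(1, 2))))) = Mul(-1, Mul(-12, Pow(2, Rational(1, 2)))) = Mul(12, Pow(2, Rational(1, 2)))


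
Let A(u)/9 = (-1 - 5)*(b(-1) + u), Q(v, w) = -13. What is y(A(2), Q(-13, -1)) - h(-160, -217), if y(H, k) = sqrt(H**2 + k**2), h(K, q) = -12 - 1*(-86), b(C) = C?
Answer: -74 + sqrt(3085) ≈ -18.457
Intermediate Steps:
h(K, q) = 74 (h(K, q) = -12 + 86 = 74)
A(u) = 54 - 54*u (A(u) = 9*((-1 - 5)*(-1 + u)) = 9*(-6*(-1 + u)) = 9*(6 - 6*u) = 54 - 54*u)
y(A(2), Q(-13, -1)) - h(-160, -217) = sqrt((54 - 54*2)**2 + (-13)**2) - 1*74 = sqrt((54 - 108)**2 + 169) - 74 = sqrt((-54)**2 + 169) - 74 = sqrt(2916 + 169) - 74 = sqrt(3085) - 74 = -74 + sqrt(3085)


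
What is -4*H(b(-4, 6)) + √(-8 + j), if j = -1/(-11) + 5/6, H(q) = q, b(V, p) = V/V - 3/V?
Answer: -7 + I*√30822/66 ≈ -7.0 + 2.66*I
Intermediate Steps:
b(V, p) = 1 - 3/V
j = 61/66 (j = -1*(-1/11) + 5*(⅙) = 1/11 + ⅚ = 61/66 ≈ 0.92424)
-4*H(b(-4, 6)) + √(-8 + j) = -4*(-3 - 4)/(-4) + √(-8 + 61/66) = -(-1)*(-7) + √(-467/66) = -4*7/4 + I*√30822/66 = -7 + I*√30822/66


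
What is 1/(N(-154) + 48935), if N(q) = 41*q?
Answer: 1/42621 ≈ 2.3463e-5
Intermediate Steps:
1/(N(-154) + 48935) = 1/(41*(-154) + 48935) = 1/(-6314 + 48935) = 1/42621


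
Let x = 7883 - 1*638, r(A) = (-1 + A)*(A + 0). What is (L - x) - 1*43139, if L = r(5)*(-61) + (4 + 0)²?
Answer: -51588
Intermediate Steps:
r(A) = A*(-1 + A) (r(A) = (-1 + A)*A = A*(-1 + A))
x = 7245 (x = 7883 - 638 = 7245)
L = -1204 (L = (5*(-1 + 5))*(-61) + (4 + 0)² = (5*4)*(-61) + 4² = 20*(-61) + 16 = -1220 + 16 = -1204)
(L - x) - 1*43139 = (-1204 - 1*7245) - 1*43139 = (-1204 - 7245) - 43139 = -8449 - 43139 = -51588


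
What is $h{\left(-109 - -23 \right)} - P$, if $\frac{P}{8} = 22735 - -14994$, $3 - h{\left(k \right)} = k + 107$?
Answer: $-301850$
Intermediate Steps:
$h{\left(k \right)} = -104 - k$ ($h{\left(k \right)} = 3 - \left(k + 107\right) = 3 - \left(107 + k\right) = -104 - k$)
$P = 301832$ ($P = 8 \left(22735 - -14994\right) = 8 \left(22735 + 14994\right) = 8 \cdot 37729 = 301832$)
$h{\left(-109 - -23 \right)} - P = \left(-104 - \left(-109 - -23\right)\right) - 301832 = \left(-104 - \left(-109 + 23\right)\right) - 301832 = \left(-104 - -86\right) - 301832 = \left(-104 + 86\right) - 301832 = -18 - 301832 = -301850$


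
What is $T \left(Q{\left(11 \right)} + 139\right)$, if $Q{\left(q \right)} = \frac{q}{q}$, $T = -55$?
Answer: $-7700$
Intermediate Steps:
$Q{\left(q \right)} = 1$
$T \left(Q{\left(11 \right)} + 139\right) = - 55 \left(1 + 139\right) = \left(-55\right) 140 = -7700$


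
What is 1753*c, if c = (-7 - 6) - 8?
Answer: -36813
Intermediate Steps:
c = -21 (c = -13 - 8 = -21)
1753*c = 1753*(-21) = -36813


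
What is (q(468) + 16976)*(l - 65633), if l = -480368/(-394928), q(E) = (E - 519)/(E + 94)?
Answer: -7727722444857338/6935923 ≈ -1.1142e+9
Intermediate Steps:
q(E) = (-519 + E)/(94 + E)
l = 30023/24683 (l = -480368*(-1/394928) = 30023/24683 ≈ 1.2163)
(q(468) + 16976)*(l - 65633) = ((-519 + 468)/(94 + 468) + 16976)*(30023/24683 - 65633) = (-51/562 + 16976)*(-1619989316/24683) = (9540461/562)*(-1619989316/24683) = -7727722444857338/6935923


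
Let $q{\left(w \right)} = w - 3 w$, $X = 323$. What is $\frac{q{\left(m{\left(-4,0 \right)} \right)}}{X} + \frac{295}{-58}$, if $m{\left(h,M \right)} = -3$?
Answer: $- \frac{94937}{18734} \approx -5.0676$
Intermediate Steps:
$q{\left(w \right)} = - 2 w$
$\frac{q{\left(m{\left(-4,0 \right)} \right)}}{X} + \frac{295}{-58} = \frac{\left(-2\right) \left(-3\right)}{323} + \frac{295}{-58} = 6 \cdot \frac{1}{323} + 295 \left(- \frac{1}{58}\right) = \frac{6}{323} - \frac{295}{58} = - \frac{94937}{18734}$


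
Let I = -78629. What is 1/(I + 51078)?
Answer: -1/27551 ≈ -3.6296e-5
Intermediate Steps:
1/(I + 51078) = 1/(-78629 + 51078) = 1/(-27551) = -1/27551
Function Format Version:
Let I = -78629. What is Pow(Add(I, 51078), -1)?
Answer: Rational(-1, 27551) ≈ -3.6296e-5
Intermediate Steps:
Pow(Add(I, 51078), -1) = Pow(Add(-78629, 51078), -1) = Pow(-27551, -1) = Rational(-1, 27551)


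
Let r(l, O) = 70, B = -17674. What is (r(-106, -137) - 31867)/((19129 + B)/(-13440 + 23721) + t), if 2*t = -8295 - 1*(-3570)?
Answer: 217936638/16191605 ≈ 13.460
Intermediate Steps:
t = -4725/2 (t = (-8295 - 1*(-3570))/2 = (-8295 + 3570)/2 = (½)*(-4725) = -4725/2 ≈ -2362.5)
(r(-106, -137) - 31867)/((19129 + B)/(-13440 + 23721) + t) = (70 - 31867)/((19129 - 17674)/(-13440 + 23721) - 4725/2) = -31797/(1455/10281 - 4725/2) = -31797/(1455*(1/10281) - 4725/2) = -31797/(485/3427 - 4725/2) = -31797/(-16191605/6854) = -31797*(-6854/16191605) = 217936638/16191605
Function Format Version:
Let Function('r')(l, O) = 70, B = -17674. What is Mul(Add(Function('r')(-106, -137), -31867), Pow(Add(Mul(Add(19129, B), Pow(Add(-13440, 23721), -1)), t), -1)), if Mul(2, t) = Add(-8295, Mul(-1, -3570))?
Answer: Rational(217936638, 16191605) ≈ 13.460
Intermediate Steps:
t = Rational(-4725, 2) (t = Mul(Rational(1, 2), Add(-8295, Mul(-1, -3570))) = Mul(Rational(1, 2), Add(-8295, 3570)) = Mul(Rational(1, 2), -4725) = Rational(-4725, 2) ≈ -2362.5)
Mul(Add(Function('r')(-106, -137), -31867), Pow(Add(Mul(Add(19129, B), Pow(Add(-13440, 23721), -1)), t), -1)) = Mul(Add(70, -31867), Pow(Add(Mul(Add(19129, -17674), Pow(Add(-13440, 23721), -1)), Rational(-4725, 2)), -1)) = Mul(-31797, Pow(Add(Mul(1455, Pow(10281, -1)), Rational(-4725, 2)), -1)) = Mul(-31797, Pow(Add(Mul(1455, Rational(1, 10281)), Rational(-4725, 2)), -1)) = Mul(-31797, Pow(Add(Rational(485, 3427), Rational(-4725, 2)), -1)) = Mul(-31797, Pow(Rational(-16191605, 6854), -1)) = Mul(-31797, Rational(-6854, 16191605)) = Rational(217936638, 16191605)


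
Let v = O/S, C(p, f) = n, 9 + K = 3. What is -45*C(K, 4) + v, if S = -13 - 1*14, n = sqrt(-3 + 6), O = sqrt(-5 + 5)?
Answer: -45*sqrt(3) ≈ -77.942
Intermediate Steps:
K = -6 (K = -9 + 3 = -6)
O = 0 (O = sqrt(0) = 0)
n = sqrt(3) ≈ 1.7320
S = -27 (S = -13 - 14 = -27)
C(p, f) = sqrt(3)
v = 0 (v = 0/(-27) = 0*(-1/27) = 0)
-45*C(K, 4) + v = -45*sqrt(3) + 0 = -45*sqrt(3)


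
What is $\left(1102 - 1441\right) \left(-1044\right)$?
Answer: $353916$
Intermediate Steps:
$\left(1102 - 1441\right) \left(-1044\right) = \left(-339\right) \left(-1044\right) = 353916$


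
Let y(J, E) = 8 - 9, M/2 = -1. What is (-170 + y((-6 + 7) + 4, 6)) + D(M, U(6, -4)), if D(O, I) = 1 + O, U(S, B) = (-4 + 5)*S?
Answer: -172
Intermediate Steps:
U(S, B) = S (U(S, B) = 1*S = S)
M = -2 (M = 2*(-1) = -2)
y(J, E) = -1
(-170 + y((-6 + 7) + 4, 6)) + D(M, U(6, -4)) = (-170 - 1) + (1 - 2) = -171 - 1 = -172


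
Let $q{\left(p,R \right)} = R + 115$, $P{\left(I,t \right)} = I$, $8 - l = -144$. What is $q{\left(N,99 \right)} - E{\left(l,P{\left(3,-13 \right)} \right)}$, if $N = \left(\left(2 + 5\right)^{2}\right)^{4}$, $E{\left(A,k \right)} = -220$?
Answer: $434$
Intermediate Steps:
$l = 152$ ($l = 8 - -144 = 8 + 144 = 152$)
$N = 5764801$ ($N = \left(7^{2}\right)^{4} = 49^{4} = 5764801$)
$q{\left(p,R \right)} = 115 + R$
$q{\left(N,99 \right)} - E{\left(l,P{\left(3,-13 \right)} \right)} = \left(115 + 99\right) - -220 = 214 + 220 = 434$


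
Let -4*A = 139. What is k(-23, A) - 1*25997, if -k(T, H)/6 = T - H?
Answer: -52135/2 ≈ -26068.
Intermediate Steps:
A = -139/4 (A = -¼*139 = -139/4 ≈ -34.750)
k(T, H) = -6*T + 6*H (k(T, H) = -6*(T - H) = -6*T + 6*H)
k(-23, A) - 1*25997 = (-6*(-23) + 6*(-139/4)) - 1*25997 = (138 - 417/2) - 25997 = -141/2 - 25997 = -52135/2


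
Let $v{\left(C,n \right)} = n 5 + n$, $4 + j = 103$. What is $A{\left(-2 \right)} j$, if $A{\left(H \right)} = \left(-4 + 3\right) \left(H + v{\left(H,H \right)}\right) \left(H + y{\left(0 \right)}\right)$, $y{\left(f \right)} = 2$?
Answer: $0$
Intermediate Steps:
$j = 99$ ($j = -4 + 103 = 99$)
$v{\left(C,n \right)} = 6 n$ ($v{\left(C,n \right)} = 5 n + n = 6 n$)
$A{\left(H \right)} = - 7 H \left(2 + H\right)$ ($A{\left(H \right)} = \left(-4 + 3\right) \left(H + 6 H\right) \left(H + 2\right) = - 7 H \left(2 + H\right)$)
$A{\left(-2 \right)} j = 7 \left(-2\right) \left(-2 - -2\right) 99 = 7 \left(-2\right) \left(-2 + 2\right) 99 = 7 \left(-2\right) 0 \cdot 99 = 0 \cdot 99 = 0$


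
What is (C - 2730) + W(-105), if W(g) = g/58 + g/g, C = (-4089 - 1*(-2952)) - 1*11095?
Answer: -867843/58 ≈ -14963.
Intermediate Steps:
C = -12232 (C = (-4089 + 2952) - 11095 = -1137 - 11095 = -12232)
W(g) = 1 + g/58 (W(g) = g*(1/58) + 1 = g/58 + 1 = 1 + g/58)
(C - 2730) + W(-105) = (-12232 - 2730) + (1 + (1/58)*(-105)) = -14962 + (1 - 105/58) = -14962 - 47/58 = -867843/58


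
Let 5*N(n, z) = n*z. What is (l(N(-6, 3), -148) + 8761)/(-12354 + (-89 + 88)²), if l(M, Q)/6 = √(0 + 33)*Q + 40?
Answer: -9001/12353 + 888*√33/12353 ≈ -0.31570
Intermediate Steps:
N(n, z) = n*z/5 (N(n, z) = (n*z)/5 = n*z/5)
l(M, Q) = 240 + 6*Q*√33 (l(M, Q) = 6*(√(0 + 33)*Q + 40) = 6*(√33*Q + 40) = 6*(Q*√33 + 40) = 6*(40 + Q*√33) = 240 + 6*Q*√33)
(l(N(-6, 3), -148) + 8761)/(-12354 + (-89 + 88)²) = ((240 + 6*(-148)*√33) + 8761)/(-12354 + (-89 + 88)²) = ((240 - 888*√33) + 8761)/(-12354 + (-1)²) = (9001 - 888*√33)/(-12354 + 1) = (9001 - 888*√33)/(-12353) = (9001 - 888*√33)*(-1/12353) = -9001/12353 + 888*√33/12353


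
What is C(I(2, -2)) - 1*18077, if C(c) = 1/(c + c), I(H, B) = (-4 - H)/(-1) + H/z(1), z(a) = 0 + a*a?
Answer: -289231/16 ≈ -18077.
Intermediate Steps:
z(a) = a² (z(a) = 0 + a² = a²)
I(H, B) = 4 + 2*H (I(H, B) = (-4 - H)/(-1) + H/(1²) = (-4 - H)*(-1) + H/1 = (4 + H) + H*1 = (4 + H) + H = 4 + 2*H)
C(c) = 1/(2*c)
C(I(2, -2)) - 1*18077 = 1/(2*(4 + 2*2)) - 1*18077 = 1/(2*(4 + 4)) - 18077 = (½)/8 - 18077 = (½)*(⅛) - 18077 = 1/16 - 18077 = -289231/16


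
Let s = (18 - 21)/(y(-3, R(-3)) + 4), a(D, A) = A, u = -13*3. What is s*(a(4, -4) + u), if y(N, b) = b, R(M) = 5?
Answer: 43/3 ≈ 14.333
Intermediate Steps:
u = -39
s = -⅓ (s = (18 - 21)/(5 + 4) = -3/9 = -3*⅑ = -⅓ ≈ -0.33333)
s*(a(4, -4) + u) = -(-4 - 39)/3 = -⅓*(-43) = 43/3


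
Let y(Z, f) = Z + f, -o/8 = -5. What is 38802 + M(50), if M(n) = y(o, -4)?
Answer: 38838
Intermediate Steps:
o = 40 (o = -8*(-5) = 40)
M(n) = 36 (M(n) = 40 - 4 = 36)
38802 + M(50) = 38802 + 36 = 38838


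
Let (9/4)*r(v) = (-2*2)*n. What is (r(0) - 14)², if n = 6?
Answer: 5476/9 ≈ 608.44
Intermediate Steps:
r(v) = -32/3 (r(v) = 4*(-2*2*6)/9 = 4*(-4*6)/9 = (4/9)*(-24) = -32/3)
(r(0) - 14)² = (-32/3 - 14)² = (-74/3)² = 5476/9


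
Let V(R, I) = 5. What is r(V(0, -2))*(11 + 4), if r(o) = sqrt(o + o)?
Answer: 15*sqrt(10) ≈ 47.434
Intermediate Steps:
r(o) = sqrt(2)*sqrt(o) (r(o) = sqrt(2*o) = sqrt(2)*sqrt(o))
r(V(0, -2))*(11 + 4) = (sqrt(2)*sqrt(5))*(11 + 4) = sqrt(10)*15 = 15*sqrt(10)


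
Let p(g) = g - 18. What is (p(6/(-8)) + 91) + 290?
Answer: 1449/4 ≈ 362.25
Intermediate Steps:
p(g) = -18 + g
(p(6/(-8)) + 91) + 290 = ((-18 + 6/(-8)) + 91) + 290 = ((-18 + 6*(-⅛)) + 91) + 290 = ((-18 - ¾) + 91) + 290 = (-75/4 + 91) + 290 = 289/4 + 290 = 1449/4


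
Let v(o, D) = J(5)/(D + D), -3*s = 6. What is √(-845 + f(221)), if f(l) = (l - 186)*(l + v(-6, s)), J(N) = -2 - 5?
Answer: √27805/2 ≈ 83.374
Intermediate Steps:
s = -2 (s = -⅓*6 = -2)
J(N) = -7
v(o, D) = -7/(2*D) (v(o, D) = -7/(D + D) = -7/(2*D))
f(l) = (-186 + l)*(7/4 + l) (f(l) = (l - 186)*(l - 7/2/(-2)) = (-186 + l)*(l - 7/2*(-½)) = (-186 + l)*(l + 7/4) = (-186 + l)*(7/4 + l))
√(-845 + f(221)) = √(-845 + (-651/2 + 221² - 737/4*221)) = √(-845 + (-651/2 + 48841 - 162877/4)) = √(-845 + 31185/4) = √(27805/4) = √27805/2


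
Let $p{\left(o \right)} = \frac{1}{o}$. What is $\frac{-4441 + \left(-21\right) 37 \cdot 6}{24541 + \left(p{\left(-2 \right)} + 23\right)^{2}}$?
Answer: $- \frac{36412}{100189} \approx -0.36343$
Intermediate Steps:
$\frac{-4441 + \left(-21\right) 37 \cdot 6}{24541 + \left(p{\left(-2 \right)} + 23\right)^{2}} = \frac{-4441 + \left(-21\right) 37 \cdot 6}{24541 + \left(\frac{1}{-2} + 23\right)^{2}} = \frac{-4441 - 4662}{24541 + \left(- \frac{1}{2} + 23\right)^{2}} = \frac{-4441 - 4662}{24541 + \left(\frac{45}{2}\right)^{2}} = - \frac{9103}{24541 + \frac{2025}{4}} = - \frac{9103}{\frac{100189}{4}} = \left(-9103\right) \frac{4}{100189} = - \frac{36412}{100189}$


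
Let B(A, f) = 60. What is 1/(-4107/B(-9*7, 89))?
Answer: -20/1369 ≈ -0.014609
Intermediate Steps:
1/(-4107/B(-9*7, 89)) = 1/(-4107/60) = 1/(-4107*1/60) = 1/(-1369/20) = -20/1369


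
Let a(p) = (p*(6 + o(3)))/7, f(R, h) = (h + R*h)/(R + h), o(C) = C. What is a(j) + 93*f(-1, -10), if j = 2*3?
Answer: 54/7 ≈ 7.7143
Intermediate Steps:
j = 6
f(R, h) = (h + R*h)/(R + h)
a(p) = 9*p/7 (a(p) = (p*(6 + 3))/7 = (p*9)*(1/7) = (9*p)*(1/7) = 9*p/7)
a(j) + 93*f(-1, -10) = (9/7)*6 + 93*(-10*(1 - 1)/(-1 - 10)) = 54/7 + 93*(-10*0/(-11)) = 54/7 + 93*(-10*(-1/11)*0) = 54/7 + 93*0 = 54/7 + 0 = 54/7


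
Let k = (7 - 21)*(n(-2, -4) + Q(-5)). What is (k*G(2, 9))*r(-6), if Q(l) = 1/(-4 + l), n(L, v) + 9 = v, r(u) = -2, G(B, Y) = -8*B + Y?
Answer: 23128/9 ≈ 2569.8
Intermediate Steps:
G(B, Y) = Y - 8*B
n(L, v) = -9 + v
k = 1652/9 (k = (7 - 21)*((-9 - 4) + 1/(-4 - 5)) = -14*(-13 + 1/(-9)) = -14*(-13 - 1/9) = -14*(-118/9) = 1652/9 ≈ 183.56)
(k*G(2, 9))*r(-6) = (1652*(9 - 8*2)/9)*(-2) = (1652*(9 - 16)/9)*(-2) = ((1652/9)*(-7))*(-2) = -11564/9*(-2) = 23128/9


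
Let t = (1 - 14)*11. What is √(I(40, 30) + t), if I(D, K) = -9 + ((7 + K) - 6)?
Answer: 11*I ≈ 11.0*I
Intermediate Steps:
I(D, K) = -8 + K (I(D, K) = -9 + (1 + K) = -8 + K)
t = -143 (t = -13*11 = -143)
√(I(40, 30) + t) = √((-8 + 30) - 143) = √(22 - 143) = √(-121) = 11*I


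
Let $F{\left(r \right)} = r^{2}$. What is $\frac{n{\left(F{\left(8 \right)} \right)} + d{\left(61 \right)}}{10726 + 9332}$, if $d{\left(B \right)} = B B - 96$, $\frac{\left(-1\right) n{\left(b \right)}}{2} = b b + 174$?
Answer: $- \frac{4915}{20058} \approx -0.24504$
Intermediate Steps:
$n{\left(b \right)} = -348 - 2 b^{2}$ ($n{\left(b \right)} = - 2 \left(b b + 174\right) = - 2 \left(b^{2} + 174\right) = - 2 \left(174 + b^{2}\right) = -348 - 2 b^{2}$)
$d{\left(B \right)} = -96 + B^{2}$ ($d{\left(B \right)} = B^{2} - 96 = -96 + B^{2}$)
$\frac{n{\left(F{\left(8 \right)} \right)} + d{\left(61 \right)}}{10726 + 9332} = \frac{\left(-348 - 2 \left(8^{2}\right)^{2}\right) - \left(96 - 61^{2}\right)}{10726 + 9332} = \frac{\left(-348 - 2 \cdot 64^{2}\right) + \left(-96 + 3721\right)}{20058} = \left(\left(-348 - 8192\right) + 3625\right) \frac{1}{20058} = \left(-8540 + 3625\right) \frac{1}{20058} = \left(-4915\right) \frac{1}{20058} = - \frac{4915}{20058}$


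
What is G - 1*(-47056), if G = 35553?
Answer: 82609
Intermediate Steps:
G - 1*(-47056) = 35553 - 1*(-47056) = 35553 + 47056 = 82609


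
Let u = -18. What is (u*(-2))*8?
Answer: 288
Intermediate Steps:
(u*(-2))*8 = -18*(-2)*8 = 36*8 = 288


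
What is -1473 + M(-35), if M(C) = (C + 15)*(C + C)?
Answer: -73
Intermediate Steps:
M(C) = 2*C*(15 + C) (M(C) = (15 + C)*(2*C) = 2*C*(15 + C))
-1473 + M(-35) = -1473 + 2*(-35)*(15 - 35) = -1473 + 2*(-35)*(-20) = -1473 + 1400 = -73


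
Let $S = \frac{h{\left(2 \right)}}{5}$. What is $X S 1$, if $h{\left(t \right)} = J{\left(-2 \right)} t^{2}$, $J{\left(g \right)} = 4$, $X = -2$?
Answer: $- \frac{32}{5} \approx -6.4$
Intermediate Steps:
$h{\left(t \right)} = 4 t^{2}$
$S = \frac{16}{5}$ ($S = \frac{4 \cdot 2^{2}}{5} = 4 \cdot 4 \cdot \frac{1}{5} = 16 \cdot \frac{1}{5} = \frac{16}{5} \approx 3.2$)
$X S 1 = \left(-2\right) \frac{16}{5} \cdot 1 = \left(- \frac{32}{5}\right) 1 = - \frac{32}{5}$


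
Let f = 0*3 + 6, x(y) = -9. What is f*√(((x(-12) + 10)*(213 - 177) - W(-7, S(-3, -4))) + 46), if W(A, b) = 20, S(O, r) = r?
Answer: 6*√62 ≈ 47.244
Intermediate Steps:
f = 6 (f = 0 + 6 = 6)
f*√(((x(-12) + 10)*(213 - 177) - W(-7, S(-3, -4))) + 46) = 6*√(((-9 + 10)*(213 - 177) - 1*20) + 46) = 6*√((1*36 - 20) + 46) = 6*√((36 - 20) + 46) = 6*√(16 + 46) = 6*√62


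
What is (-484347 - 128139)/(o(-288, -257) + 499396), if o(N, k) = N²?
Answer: -306243/291170 ≈ -1.0518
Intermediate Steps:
(-484347 - 128139)/(o(-288, -257) + 499396) = (-484347 - 128139)/((-288)² + 499396) = -612486/(82944 + 499396) = -612486/582340 = -612486*1/582340 = -306243/291170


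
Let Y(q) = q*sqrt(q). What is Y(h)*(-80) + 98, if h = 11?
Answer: 98 - 880*sqrt(11) ≈ -2820.6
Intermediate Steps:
Y(q) = q**(3/2)
Y(h)*(-80) + 98 = 11**(3/2)*(-80) + 98 = (11*sqrt(11))*(-80) + 98 = -880*sqrt(11) + 98 = 98 - 880*sqrt(11)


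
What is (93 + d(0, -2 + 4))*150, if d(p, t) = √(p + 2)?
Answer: 13950 + 150*√2 ≈ 14162.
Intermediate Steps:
d(p, t) = √(2 + p)
(93 + d(0, -2 + 4))*150 = (93 + √(2 + 0))*150 = (93 + √2)*150 = 13950 + 150*√2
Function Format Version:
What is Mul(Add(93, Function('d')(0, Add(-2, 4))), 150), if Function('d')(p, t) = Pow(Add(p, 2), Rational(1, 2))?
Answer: Add(13950, Mul(150, Pow(2, Rational(1, 2)))) ≈ 14162.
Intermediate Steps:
Function('d')(p, t) = Pow(Add(2, p), Rational(1, 2))
Mul(Add(93, Function('d')(0, Add(-2, 4))), 150) = Mul(Add(93, Pow(Add(2, 0), Rational(1, 2))), 150) = Mul(Add(93, Pow(2, Rational(1, 2))), 150) = Add(13950, Mul(150, Pow(2, Rational(1, 2))))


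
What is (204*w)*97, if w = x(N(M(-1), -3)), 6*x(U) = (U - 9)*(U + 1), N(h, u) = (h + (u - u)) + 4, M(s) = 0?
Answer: -82450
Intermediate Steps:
N(h, u) = 4 + h (N(h, u) = (h + 0) + 4 = h + 4 = 4 + h)
x(U) = (1 + U)*(-9 + U)/6 (x(U) = ((U - 9)*(U + 1))/6 = ((-9 + U)*(1 + U))/6 = ((1 + U)*(-9 + U))/6 = (1 + U)*(-9 + U)/6)
w = -25/6 (w = -3/2 - 4*(4 + 0)/3 + (4 + 0)²/6 = -3/2 - 4/3*4 + (⅙)*4² = -3/2 - 16/3 + (⅙)*16 = -3/2 - 16/3 + 8/3 = -25/6 ≈ -4.1667)
(204*w)*97 = (204*(-25/6))*97 = -850*97 = -82450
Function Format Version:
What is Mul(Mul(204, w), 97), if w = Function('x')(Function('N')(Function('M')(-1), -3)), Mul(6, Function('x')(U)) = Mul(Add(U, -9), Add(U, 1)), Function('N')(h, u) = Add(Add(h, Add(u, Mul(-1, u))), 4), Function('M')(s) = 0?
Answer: -82450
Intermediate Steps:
Function('N')(h, u) = Add(4, h) (Function('N')(h, u) = Add(Add(h, 0), 4) = Add(h, 4) = Add(4, h))
Function('x')(U) = Mul(Rational(1, 6), Add(1, U), Add(-9, U)) (Function('x')(U) = Mul(Rational(1, 6), Mul(Add(U, -9), Add(U, 1))) = Mul(Rational(1, 6), Mul(Add(-9, U), Add(1, U))) = Mul(Rational(1, 6), Mul(Add(1, U), Add(-9, U))) = Mul(Rational(1, 6), Add(1, U), Add(-9, U)))
w = Rational(-25, 6) (w = Add(Rational(-3, 2), Mul(Rational(-4, 3), Add(4, 0)), Mul(Rational(1, 6), Pow(Add(4, 0), 2))) = Add(Rational(-3, 2), Mul(Rational(-4, 3), 4), Mul(Rational(1, 6), Pow(4, 2))) = Add(Rational(-3, 2), Rational(-16, 3), Mul(Rational(1, 6), 16)) = Add(Rational(-3, 2), Rational(-16, 3), Rational(8, 3)) = Rational(-25, 6) ≈ -4.1667)
Mul(Mul(204, w), 97) = Mul(Mul(204, Rational(-25, 6)), 97) = Mul(-850, 97) = -82450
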